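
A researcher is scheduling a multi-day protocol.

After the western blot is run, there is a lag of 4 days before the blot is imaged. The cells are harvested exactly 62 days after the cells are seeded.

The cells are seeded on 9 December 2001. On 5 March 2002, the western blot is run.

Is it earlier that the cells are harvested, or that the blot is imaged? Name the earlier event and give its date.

The cells are harvested — 9 February 2002

The cells are seeded: Dec 9, 2001.
The cells are harvested: Dec 9, 2001 + 62 days = Feb 9, 2002.
The western blot is run: Mar 5, 2002.
The blot is imaged: Mar 5, 2002 + 4 days = Mar 9, 2002.
Comparing: the cells are harvested on Feb 9, 2002 vs the blot is imaged on Mar 9, 2002. Earlier: the cells are harvested.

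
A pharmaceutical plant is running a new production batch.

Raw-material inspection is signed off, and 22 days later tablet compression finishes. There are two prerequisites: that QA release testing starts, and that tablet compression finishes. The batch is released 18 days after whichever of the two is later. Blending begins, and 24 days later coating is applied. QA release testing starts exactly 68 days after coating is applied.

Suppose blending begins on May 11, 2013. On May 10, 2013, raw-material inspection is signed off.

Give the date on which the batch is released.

Aug 29, 2013

Blending begins: May 11, 2013.
Coating is applied: May 11, 2013 + 24 days = Jun 4, 2013.
QA release testing starts: Jun 4, 2013 + 68 days = Aug 11, 2013.
Raw-material inspection is signed off: May 10, 2013.
Tablet compression finishes: May 10, 2013 + 22 days = Jun 1, 2013.
Both prerequisites met — QA release testing starts (Aug 11, 2013), tablet compression finishes (Jun 1, 2013); the later is Aug 11, 2013.
The batch is released: Aug 11, 2013 + 18 days = Aug 29, 2013.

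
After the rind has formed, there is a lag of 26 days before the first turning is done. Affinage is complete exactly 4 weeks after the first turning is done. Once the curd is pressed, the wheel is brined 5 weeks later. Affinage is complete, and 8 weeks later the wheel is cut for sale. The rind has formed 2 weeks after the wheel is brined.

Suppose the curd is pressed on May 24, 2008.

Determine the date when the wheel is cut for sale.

The curd is pressed: May 24, 2008.
The wheel is brined: May 24, 2008 + 5 weeks = Jun 28, 2008.
The rind has formed: Jun 28, 2008 + 2 weeks = Jul 12, 2008.
The first turning is done: Jul 12, 2008 + 26 days = Aug 7, 2008.
Affinage is complete: Aug 7, 2008 + 4 weeks = Sep 4, 2008.
The wheel is cut for sale: Sep 4, 2008 + 8 weeks = Oct 30, 2008.

October 30, 2008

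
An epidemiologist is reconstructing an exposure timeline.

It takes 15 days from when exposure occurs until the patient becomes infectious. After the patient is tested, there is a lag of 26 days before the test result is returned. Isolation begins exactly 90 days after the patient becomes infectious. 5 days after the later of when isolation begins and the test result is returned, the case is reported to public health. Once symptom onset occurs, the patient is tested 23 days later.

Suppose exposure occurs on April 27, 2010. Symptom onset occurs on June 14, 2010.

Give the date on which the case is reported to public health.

August 15, 2010

Exposure occurs: Apr 27, 2010.
The patient becomes infectious: Apr 27, 2010 + 15 days = May 12, 2010.
Isolation begins: May 12, 2010 + 90 days = Aug 10, 2010.
Symptom onset occurs: Jun 14, 2010.
The patient is tested: Jun 14, 2010 + 23 days = Jul 7, 2010.
The test result is returned: Jul 7, 2010 + 26 days = Aug 2, 2010.
Both prerequisites met — isolation begins (Aug 10, 2010), the test result is returned (Aug 2, 2010); the later is Aug 10, 2010.
The case is reported to public health: Aug 10, 2010 + 5 days = Aug 15, 2010.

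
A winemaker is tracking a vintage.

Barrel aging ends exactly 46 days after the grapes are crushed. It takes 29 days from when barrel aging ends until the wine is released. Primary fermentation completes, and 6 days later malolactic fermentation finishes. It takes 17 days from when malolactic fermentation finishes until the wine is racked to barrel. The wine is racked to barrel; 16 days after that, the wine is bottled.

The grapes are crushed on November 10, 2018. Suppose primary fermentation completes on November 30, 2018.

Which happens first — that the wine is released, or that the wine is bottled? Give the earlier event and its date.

The wine is bottled — January 8, 2019

The grapes are crushed: Nov 10, 2018.
Barrel aging ends: Nov 10, 2018 + 46 days = Dec 26, 2018.
The wine is released: Dec 26, 2018 + 29 days = Jan 24, 2019.
Primary fermentation completes: Nov 30, 2018.
Malolactic fermentation finishes: Nov 30, 2018 + 6 days = Dec 6, 2018.
The wine is racked to barrel: Dec 6, 2018 + 17 days = Dec 23, 2018.
The wine is bottled: Dec 23, 2018 + 16 days = Jan 8, 2019.
Comparing: the wine is released on Jan 24, 2019 vs the wine is bottled on Jan 8, 2019. Earlier: the wine is bottled.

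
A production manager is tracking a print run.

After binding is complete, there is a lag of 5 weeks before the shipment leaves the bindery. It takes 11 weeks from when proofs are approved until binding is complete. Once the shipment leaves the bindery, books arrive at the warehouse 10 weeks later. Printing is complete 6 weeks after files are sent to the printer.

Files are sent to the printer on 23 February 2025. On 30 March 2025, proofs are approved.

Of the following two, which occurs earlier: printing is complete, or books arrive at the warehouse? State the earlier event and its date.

Printing is complete — 6 April 2025

Files are sent to the printer: Feb 23, 2025.
Printing is complete: Feb 23, 2025 + 6 weeks = Apr 6, 2025.
Proofs are approved: Mar 30, 2025.
Binding is complete: Mar 30, 2025 + 11 weeks = Jun 15, 2025.
The shipment leaves the bindery: Jun 15, 2025 + 5 weeks = Jul 20, 2025.
Books arrive at the warehouse: Jul 20, 2025 + 10 weeks = Sep 28, 2025.
Comparing: printing is complete on Apr 6, 2025 vs books arrive at the warehouse on Sep 28, 2025. Earlier: printing is complete.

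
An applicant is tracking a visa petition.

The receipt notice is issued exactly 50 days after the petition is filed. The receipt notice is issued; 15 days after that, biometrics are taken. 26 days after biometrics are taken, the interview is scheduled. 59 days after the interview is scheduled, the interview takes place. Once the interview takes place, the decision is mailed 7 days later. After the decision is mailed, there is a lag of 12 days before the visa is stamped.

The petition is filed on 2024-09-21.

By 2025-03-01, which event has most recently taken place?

The petition is filed: Sep 21, 2024.
The receipt notice is issued: Sep 21, 2024 + 50 days = Nov 10, 2024.
Biometrics are taken: Nov 10, 2024 + 15 days = Nov 25, 2024.
The interview is scheduled: Nov 25, 2024 + 26 days = Dec 21, 2024.
The interview takes place: Dec 21, 2024 + 59 days = Feb 18, 2025.
The decision is mailed: Feb 18, 2025 + 7 days = Feb 25, 2025.
The visa is stamped: Feb 25, 2025 + 12 days = Mar 9, 2025.
Mar 1, 2025 falls between when the decision is mailed (Feb 25, 2025) and when the visa is stamped (Mar 9, 2025).

The decision is mailed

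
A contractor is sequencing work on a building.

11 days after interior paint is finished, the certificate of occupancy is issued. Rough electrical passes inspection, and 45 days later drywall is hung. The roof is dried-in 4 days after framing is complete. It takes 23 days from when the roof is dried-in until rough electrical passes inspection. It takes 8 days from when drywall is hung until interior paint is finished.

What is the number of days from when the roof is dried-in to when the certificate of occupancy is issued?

87 days

Causal path: the roof is dried-in → rough electrical passes inspection → drywall is hung → interior paint is finished → the certificate of occupancy is issued.
Total delay along the path: 23 + 45 + 8 + 11 = 87 days.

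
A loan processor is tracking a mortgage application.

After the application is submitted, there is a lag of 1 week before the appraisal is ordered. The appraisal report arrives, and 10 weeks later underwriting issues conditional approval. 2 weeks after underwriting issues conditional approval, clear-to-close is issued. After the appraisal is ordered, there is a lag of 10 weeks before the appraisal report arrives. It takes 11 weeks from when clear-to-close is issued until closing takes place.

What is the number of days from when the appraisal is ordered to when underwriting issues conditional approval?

140 days

Causal path: the appraisal is ordered → the appraisal report arrives → underwriting issues conditional approval.
Total delay along the path: 10 + 10 weeks = 20 weeks = 140 days.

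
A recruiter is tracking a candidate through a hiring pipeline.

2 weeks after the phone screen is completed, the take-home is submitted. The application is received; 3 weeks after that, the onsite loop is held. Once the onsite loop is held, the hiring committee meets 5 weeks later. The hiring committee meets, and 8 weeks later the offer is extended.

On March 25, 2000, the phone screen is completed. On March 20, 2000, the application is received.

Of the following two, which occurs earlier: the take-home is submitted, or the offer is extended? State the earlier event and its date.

The take-home is submitted — April 8, 2000

The phone screen is completed: Mar 25, 2000.
The take-home is submitted: Mar 25, 2000 + 2 weeks = Apr 8, 2000.
The application is received: Mar 20, 2000.
The onsite loop is held: Mar 20, 2000 + 3 weeks = Apr 10, 2000.
The hiring committee meets: Apr 10, 2000 + 5 weeks = May 15, 2000.
The offer is extended: May 15, 2000 + 8 weeks = Jul 10, 2000.
Comparing: the take-home is submitted on Apr 8, 2000 vs the offer is extended on Jul 10, 2000. Earlier: the take-home is submitted.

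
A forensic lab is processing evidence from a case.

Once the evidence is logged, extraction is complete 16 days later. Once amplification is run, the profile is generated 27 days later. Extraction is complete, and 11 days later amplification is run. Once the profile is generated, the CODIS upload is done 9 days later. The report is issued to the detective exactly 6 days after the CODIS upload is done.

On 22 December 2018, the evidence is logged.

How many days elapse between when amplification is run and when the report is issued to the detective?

Causal path: amplification is run → the profile is generated → the CODIS upload is done → the report is issued to the detective.
Total delay along the path: 27 + 9 + 6 = 42 days.

42 days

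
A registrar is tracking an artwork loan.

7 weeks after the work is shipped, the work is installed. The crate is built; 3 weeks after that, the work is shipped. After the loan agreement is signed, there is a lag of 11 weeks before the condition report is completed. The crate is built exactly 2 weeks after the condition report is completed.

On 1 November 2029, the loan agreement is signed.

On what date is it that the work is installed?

The loan agreement is signed: Nov 1, 2029.
The condition report is completed: Nov 1, 2029 + 11 weeks = Jan 17, 2030.
The crate is built: Jan 17, 2030 + 2 weeks = Jan 31, 2030.
The work is shipped: Jan 31, 2030 + 3 weeks = Feb 21, 2030.
The work is installed: Feb 21, 2030 + 7 weeks = Apr 11, 2030.

11 April 2030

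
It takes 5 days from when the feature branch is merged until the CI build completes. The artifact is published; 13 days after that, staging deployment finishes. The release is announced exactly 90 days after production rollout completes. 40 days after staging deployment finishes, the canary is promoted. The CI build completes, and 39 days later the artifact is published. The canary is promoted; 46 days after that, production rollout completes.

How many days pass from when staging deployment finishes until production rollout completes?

86 days

Causal path: staging deployment finishes → the canary is promoted → production rollout completes.
Total delay along the path: 40 + 46 = 86 days.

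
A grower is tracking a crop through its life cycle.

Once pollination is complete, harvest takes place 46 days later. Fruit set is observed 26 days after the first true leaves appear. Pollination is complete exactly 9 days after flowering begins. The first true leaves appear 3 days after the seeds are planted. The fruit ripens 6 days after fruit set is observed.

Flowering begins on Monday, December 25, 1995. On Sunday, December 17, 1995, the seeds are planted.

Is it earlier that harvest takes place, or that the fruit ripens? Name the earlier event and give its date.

Flowering begins: Dec 25, 1995.
Pollination is complete: Dec 25, 1995 + 9 days = Jan 3, 1996.
Harvest takes place: Jan 3, 1996 + 46 days = Feb 18, 1996.
The seeds are planted: Dec 17, 1995.
The first true leaves appear: Dec 17, 1995 + 3 days = Dec 20, 1995.
Fruit set is observed: Dec 20, 1995 + 26 days = Jan 15, 1996.
The fruit ripens: Jan 15, 1996 + 6 days = Jan 21, 1996.
Comparing: harvest takes place on Feb 18, 1996 vs the fruit ripens on Jan 21, 1996. Earlier: the fruit ripens.

The fruit ripens — Sunday, January 21, 1996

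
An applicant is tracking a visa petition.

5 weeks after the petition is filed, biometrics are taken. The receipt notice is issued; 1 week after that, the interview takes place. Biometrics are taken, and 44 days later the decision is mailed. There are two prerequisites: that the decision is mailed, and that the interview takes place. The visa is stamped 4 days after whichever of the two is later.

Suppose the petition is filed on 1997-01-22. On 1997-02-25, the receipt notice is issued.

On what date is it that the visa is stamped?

1997-04-15

The petition is filed: Jan 22, 1997.
Biometrics are taken: Jan 22, 1997 + 5 weeks = Feb 26, 1997.
The decision is mailed: Feb 26, 1997 + 44 days = Apr 11, 1997.
The receipt notice is issued: Feb 25, 1997.
The interview takes place: Feb 25, 1997 + 1 week = Mar 4, 1997.
Both prerequisites met — the decision is mailed (Apr 11, 1997), the interview takes place (Mar 4, 1997); the later is Apr 11, 1997.
The visa is stamped: Apr 11, 1997 + 4 days = Apr 15, 1997.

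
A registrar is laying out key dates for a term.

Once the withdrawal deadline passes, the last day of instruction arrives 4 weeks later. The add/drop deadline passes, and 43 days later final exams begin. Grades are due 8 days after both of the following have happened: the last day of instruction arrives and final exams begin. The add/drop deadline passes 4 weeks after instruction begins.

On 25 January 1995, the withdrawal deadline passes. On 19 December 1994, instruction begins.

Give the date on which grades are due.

8 March 1995

The withdrawal deadline passes: Jan 25, 1995.
The last day of instruction arrives: Jan 25, 1995 + 4 weeks = Feb 22, 1995.
Instruction begins: Dec 19, 1994.
The add/drop deadline passes: Dec 19, 1994 + 4 weeks = Jan 16, 1995.
Final exams begin: Jan 16, 1995 + 43 days = Feb 28, 1995.
Both prerequisites met — the last day of instruction arrives (Feb 22, 1995), final exams begin (Feb 28, 1995); the later is Feb 28, 1995.
Grades are due: Feb 28, 1995 + 8 days = Mar 8, 1995.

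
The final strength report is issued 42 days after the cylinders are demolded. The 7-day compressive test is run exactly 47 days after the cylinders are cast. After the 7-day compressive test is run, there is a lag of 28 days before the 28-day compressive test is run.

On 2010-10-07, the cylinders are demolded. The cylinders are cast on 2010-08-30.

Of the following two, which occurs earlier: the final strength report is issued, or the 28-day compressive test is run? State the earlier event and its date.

The 28-day compressive test is run — 2010-11-13

The cylinders are demolded: Oct 7, 2010.
The final strength report is issued: Oct 7, 2010 + 42 days = Nov 18, 2010.
The cylinders are cast: Aug 30, 2010.
The 7-day compressive test is run: Aug 30, 2010 + 47 days = Oct 16, 2010.
The 28-day compressive test is run: Oct 16, 2010 + 28 days = Nov 13, 2010.
Comparing: the final strength report is issued on Nov 18, 2010 vs the 28-day compressive test is run on Nov 13, 2010. Earlier: the 28-day compressive test is run.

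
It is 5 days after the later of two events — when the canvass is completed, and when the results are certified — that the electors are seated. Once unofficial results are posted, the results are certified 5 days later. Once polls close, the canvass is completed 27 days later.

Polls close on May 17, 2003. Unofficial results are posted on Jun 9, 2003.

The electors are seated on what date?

Polls close: May 17, 2003.
The canvass is completed: May 17, 2003 + 27 days = Jun 13, 2003.
Unofficial results are posted: Jun 9, 2003.
The results are certified: Jun 9, 2003 + 5 days = Jun 14, 2003.
Both prerequisites met — the canvass is completed (Jun 13, 2003), the results are certified (Jun 14, 2003); the later is Jun 14, 2003.
The electors are seated: Jun 14, 2003 + 5 days = Jun 19, 2003.

Jun 19, 2003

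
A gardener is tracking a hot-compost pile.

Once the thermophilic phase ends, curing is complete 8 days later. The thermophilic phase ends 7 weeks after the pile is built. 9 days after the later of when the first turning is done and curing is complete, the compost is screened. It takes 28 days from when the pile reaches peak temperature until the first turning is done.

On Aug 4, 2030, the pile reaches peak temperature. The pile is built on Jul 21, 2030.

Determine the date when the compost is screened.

Sep 25, 2030

The pile reaches peak temperature: Aug 4, 2030.
The first turning is done: Aug 4, 2030 + 28 days = Sep 1, 2030.
The pile is built: Jul 21, 2030.
The thermophilic phase ends: Jul 21, 2030 + 7 weeks = Sep 8, 2030.
Curing is complete: Sep 8, 2030 + 8 days = Sep 16, 2030.
Both prerequisites met — the first turning is done (Sep 1, 2030), curing is complete (Sep 16, 2030); the later is Sep 16, 2030.
The compost is screened: Sep 16, 2030 + 9 days = Sep 25, 2030.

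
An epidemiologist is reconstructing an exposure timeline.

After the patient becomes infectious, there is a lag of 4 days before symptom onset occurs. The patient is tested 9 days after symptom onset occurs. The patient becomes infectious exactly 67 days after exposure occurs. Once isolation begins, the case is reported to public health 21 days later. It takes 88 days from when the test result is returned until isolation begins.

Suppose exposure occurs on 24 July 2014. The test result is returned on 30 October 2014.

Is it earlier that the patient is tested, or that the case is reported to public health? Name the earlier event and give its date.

The patient is tested — 12 October 2014

Exposure occurs: Jul 24, 2014.
The patient becomes infectious: Jul 24, 2014 + 67 days = Sep 29, 2014.
Symptom onset occurs: Sep 29, 2014 + 4 days = Oct 3, 2014.
The patient is tested: Oct 3, 2014 + 9 days = Oct 12, 2014.
The test result is returned: Oct 30, 2014.
Isolation begins: Oct 30, 2014 + 88 days = Jan 26, 2015.
The case is reported to public health: Jan 26, 2015 + 21 days = Feb 16, 2015.
Comparing: the patient is tested on Oct 12, 2014 vs the case is reported to public health on Feb 16, 2015. Earlier: the patient is tested.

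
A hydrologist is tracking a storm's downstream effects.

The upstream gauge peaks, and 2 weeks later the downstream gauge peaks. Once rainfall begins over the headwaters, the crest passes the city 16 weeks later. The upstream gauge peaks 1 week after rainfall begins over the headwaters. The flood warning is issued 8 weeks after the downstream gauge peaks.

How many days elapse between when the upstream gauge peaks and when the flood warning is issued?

70 days

Causal path: the upstream gauge peaks → the downstream gauge peaks → the flood warning is issued.
Total delay along the path: 2 + 8 weeks = 10 weeks = 70 days.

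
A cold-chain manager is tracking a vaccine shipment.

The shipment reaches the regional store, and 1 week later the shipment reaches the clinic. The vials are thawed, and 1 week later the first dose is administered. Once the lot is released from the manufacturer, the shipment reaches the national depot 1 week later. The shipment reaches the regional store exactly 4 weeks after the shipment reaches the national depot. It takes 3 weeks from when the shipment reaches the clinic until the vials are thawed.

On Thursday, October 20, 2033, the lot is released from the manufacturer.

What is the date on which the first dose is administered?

The lot is released from the manufacturer: Oct 20, 2033.
The shipment reaches the national depot: Oct 20, 2033 + 1 week = Oct 27, 2033.
The shipment reaches the regional store: Oct 27, 2033 + 4 weeks = Nov 24, 2033.
The shipment reaches the clinic: Nov 24, 2033 + 1 week = Dec 1, 2033.
The vials are thawed: Dec 1, 2033 + 3 weeks = Dec 22, 2033.
The first dose is administered: Dec 22, 2033 + 1 week = Dec 29, 2033.

Thursday, December 29, 2033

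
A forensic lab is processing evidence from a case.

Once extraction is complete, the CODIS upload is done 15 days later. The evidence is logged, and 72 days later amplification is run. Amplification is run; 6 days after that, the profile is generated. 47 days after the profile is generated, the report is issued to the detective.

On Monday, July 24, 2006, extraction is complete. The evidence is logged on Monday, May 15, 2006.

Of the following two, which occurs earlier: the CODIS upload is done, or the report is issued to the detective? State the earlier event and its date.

Extraction is complete: Jul 24, 2006.
The CODIS upload is done: Jul 24, 2006 + 15 days = Aug 8, 2006.
The evidence is logged: May 15, 2006.
Amplification is run: May 15, 2006 + 72 days = Jul 26, 2006.
The profile is generated: Jul 26, 2006 + 6 days = Aug 1, 2006.
The report is issued to the detective: Aug 1, 2006 + 47 days = Sep 17, 2006.
Comparing: the CODIS upload is done on Aug 8, 2006 vs the report is issued to the detective on Sep 17, 2006. Earlier: the CODIS upload is done.

The CODIS upload is done — Tuesday, August 8, 2006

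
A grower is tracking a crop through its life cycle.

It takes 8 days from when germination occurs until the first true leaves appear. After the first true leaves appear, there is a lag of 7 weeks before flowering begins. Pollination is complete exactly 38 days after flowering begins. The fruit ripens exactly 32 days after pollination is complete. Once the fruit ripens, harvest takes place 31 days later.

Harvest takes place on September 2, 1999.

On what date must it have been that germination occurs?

March 28, 1999

Harvest takes place: Sep 2, 1999.
The fruit ripens: Sep 2, 1999 − 31 days = Aug 2, 1999.
Pollination is complete: Aug 2, 1999 − 32 days = Jul 1, 1999.
Flowering begins: Jul 1, 1999 − 38 days = May 24, 1999.
The first true leaves appear: May 24, 1999 − 7 weeks = Apr 5, 1999.
Germination occurs: Apr 5, 1999 − 8 days = Mar 28, 1999.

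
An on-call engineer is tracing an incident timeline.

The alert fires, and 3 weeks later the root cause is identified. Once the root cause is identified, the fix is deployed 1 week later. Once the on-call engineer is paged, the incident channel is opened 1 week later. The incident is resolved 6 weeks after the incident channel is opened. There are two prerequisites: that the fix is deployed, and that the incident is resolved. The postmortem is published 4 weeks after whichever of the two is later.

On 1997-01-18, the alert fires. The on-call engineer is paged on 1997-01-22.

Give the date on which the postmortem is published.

The alert fires: Jan 18, 1997.
The root cause is identified: Jan 18, 1997 + 3 weeks = Feb 8, 1997.
The fix is deployed: Feb 8, 1997 + 1 week = Feb 15, 1997.
The on-call engineer is paged: Jan 22, 1997.
The incident channel is opened: Jan 22, 1997 + 1 week = Jan 29, 1997.
The incident is resolved: Jan 29, 1997 + 6 weeks = Mar 12, 1997.
Both prerequisites met — the fix is deployed (Feb 15, 1997), the incident is resolved (Mar 12, 1997); the later is Mar 12, 1997.
The postmortem is published: Mar 12, 1997 + 4 weeks = Apr 9, 1997.

1997-04-09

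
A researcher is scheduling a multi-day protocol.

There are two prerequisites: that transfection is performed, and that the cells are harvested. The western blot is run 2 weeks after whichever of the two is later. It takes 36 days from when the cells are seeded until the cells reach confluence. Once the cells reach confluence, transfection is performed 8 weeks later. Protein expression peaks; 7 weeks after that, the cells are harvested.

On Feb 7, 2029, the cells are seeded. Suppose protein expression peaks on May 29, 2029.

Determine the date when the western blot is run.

Jul 31, 2029

The cells are seeded: Feb 7, 2029.
The cells reach confluence: Feb 7, 2029 + 36 days = Mar 15, 2029.
Transfection is performed: Mar 15, 2029 + 8 weeks = May 10, 2029.
Protein expression peaks: May 29, 2029.
The cells are harvested: May 29, 2029 + 7 weeks = Jul 17, 2029.
Both prerequisites met — transfection is performed (May 10, 2029), the cells are harvested (Jul 17, 2029); the later is Jul 17, 2029.
The western blot is run: Jul 17, 2029 + 2 weeks = Jul 31, 2029.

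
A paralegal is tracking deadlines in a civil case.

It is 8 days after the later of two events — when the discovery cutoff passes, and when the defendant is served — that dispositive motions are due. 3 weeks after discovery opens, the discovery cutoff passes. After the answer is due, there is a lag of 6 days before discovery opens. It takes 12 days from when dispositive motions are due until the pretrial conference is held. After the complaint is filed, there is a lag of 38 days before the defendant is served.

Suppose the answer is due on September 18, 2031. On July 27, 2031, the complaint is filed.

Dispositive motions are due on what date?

The answer is due: Sep 18, 2031.
Discovery opens: Sep 18, 2031 + 6 days = Sep 24, 2031.
The discovery cutoff passes: Sep 24, 2031 + 3 weeks = Oct 15, 2031.
The complaint is filed: Jul 27, 2031.
The defendant is served: Jul 27, 2031 + 38 days = Sep 3, 2031.
Both prerequisites met — the discovery cutoff passes (Oct 15, 2031), the defendant is served (Sep 3, 2031); the later is Oct 15, 2031.
Dispositive motions are due: Oct 15, 2031 + 8 days = Oct 23, 2031.

October 23, 2031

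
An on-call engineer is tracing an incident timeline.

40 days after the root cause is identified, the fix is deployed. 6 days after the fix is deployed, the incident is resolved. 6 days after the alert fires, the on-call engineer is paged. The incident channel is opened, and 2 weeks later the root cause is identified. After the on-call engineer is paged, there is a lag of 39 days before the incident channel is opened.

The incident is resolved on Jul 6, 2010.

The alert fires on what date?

The incident is resolved: Jul 6, 2010.
The fix is deployed: Jul 6, 2010 − 6 days = Jun 30, 2010.
The root cause is identified: Jun 30, 2010 − 40 days = May 21, 2010.
The incident channel is opened: May 21, 2010 − 2 weeks = May 7, 2010.
The on-call engineer is paged: May 7, 2010 − 39 days = Mar 29, 2010.
The alert fires: Mar 29, 2010 − 6 days = Mar 23, 2010.

Mar 23, 2010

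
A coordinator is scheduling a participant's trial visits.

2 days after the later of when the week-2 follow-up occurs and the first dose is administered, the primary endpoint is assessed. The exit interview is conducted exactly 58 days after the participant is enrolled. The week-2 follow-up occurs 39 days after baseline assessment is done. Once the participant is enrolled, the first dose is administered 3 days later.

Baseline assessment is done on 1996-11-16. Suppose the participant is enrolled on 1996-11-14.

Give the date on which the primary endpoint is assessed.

1996-12-27

Baseline assessment is done: Nov 16, 1996.
The week-2 follow-up occurs: Nov 16, 1996 + 39 days = Dec 25, 1996.
The participant is enrolled: Nov 14, 1996.
The first dose is administered: Nov 14, 1996 + 3 days = Nov 17, 1996.
Both prerequisites met — the week-2 follow-up occurs (Dec 25, 1996), the first dose is administered (Nov 17, 1996); the later is Dec 25, 1996.
The primary endpoint is assessed: Dec 25, 1996 + 2 days = Dec 27, 1996.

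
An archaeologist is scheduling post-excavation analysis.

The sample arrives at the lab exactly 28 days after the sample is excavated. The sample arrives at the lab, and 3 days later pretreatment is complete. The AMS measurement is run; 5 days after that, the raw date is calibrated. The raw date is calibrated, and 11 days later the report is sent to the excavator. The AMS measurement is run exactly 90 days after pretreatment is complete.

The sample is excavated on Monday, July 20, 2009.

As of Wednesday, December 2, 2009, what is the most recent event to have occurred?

The sample is excavated: Jul 20, 2009.
The sample arrives at the lab: Jul 20, 2009 + 28 days = Aug 17, 2009.
Pretreatment is complete: Aug 17, 2009 + 3 days = Aug 20, 2009.
The AMS measurement is run: Aug 20, 2009 + 90 days = Nov 18, 2009.
The raw date is calibrated: Nov 18, 2009 + 5 days = Nov 23, 2009.
The report is sent to the excavator: Nov 23, 2009 + 11 days = Dec 4, 2009.
Dec 2, 2009 falls between when the raw date is calibrated (Nov 23, 2009) and when the report is sent to the excavator (Dec 4, 2009).

The raw date is calibrated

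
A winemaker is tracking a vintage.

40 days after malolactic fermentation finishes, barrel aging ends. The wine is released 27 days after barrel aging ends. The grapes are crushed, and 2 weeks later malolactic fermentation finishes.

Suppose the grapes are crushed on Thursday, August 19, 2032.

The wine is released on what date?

Monday, November 8, 2032

The grapes are crushed: Aug 19, 2032.
Malolactic fermentation finishes: Aug 19, 2032 + 2 weeks = Sep 2, 2032.
Barrel aging ends: Sep 2, 2032 + 40 days = Oct 12, 2032.
The wine is released: Oct 12, 2032 + 27 days = Nov 8, 2032.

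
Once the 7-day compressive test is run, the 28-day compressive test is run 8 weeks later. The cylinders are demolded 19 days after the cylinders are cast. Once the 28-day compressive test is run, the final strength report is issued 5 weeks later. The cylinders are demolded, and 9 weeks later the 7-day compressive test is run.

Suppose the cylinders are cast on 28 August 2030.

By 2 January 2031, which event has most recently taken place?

The 7-day compressive test is run

The cylinders are cast: Aug 28, 2030.
The cylinders are demolded: Aug 28, 2030 + 19 days = Sep 16, 2030.
The 7-day compressive test is run: Sep 16, 2030 + 9 weeks = Nov 18, 2030.
The 28-day compressive test is run: Nov 18, 2030 + 8 weeks = Jan 13, 2031.
The final strength report is issued: Jan 13, 2031 + 5 weeks = Feb 17, 2031.
Jan 2, 2031 falls between when the 7-day compressive test is run (Nov 18, 2030) and when the 28-day compressive test is run (Jan 13, 2031).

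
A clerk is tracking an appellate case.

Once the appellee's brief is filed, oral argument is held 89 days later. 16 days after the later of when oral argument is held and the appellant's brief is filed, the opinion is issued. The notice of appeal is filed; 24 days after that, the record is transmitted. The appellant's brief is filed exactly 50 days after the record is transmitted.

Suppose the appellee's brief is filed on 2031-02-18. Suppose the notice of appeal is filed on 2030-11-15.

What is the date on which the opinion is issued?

The appellee's brief is filed: Feb 18, 2031.
Oral argument is held: Feb 18, 2031 + 89 days = May 18, 2031.
The notice of appeal is filed: Nov 15, 2030.
The record is transmitted: Nov 15, 2030 + 24 days = Dec 9, 2030.
The appellant's brief is filed: Dec 9, 2030 + 50 days = Jan 28, 2031.
Both prerequisites met — oral argument is held (May 18, 2031), the appellant's brief is filed (Jan 28, 2031); the later is May 18, 2031.
The opinion is issued: May 18, 2031 + 16 days = Jun 3, 2031.

2031-06-03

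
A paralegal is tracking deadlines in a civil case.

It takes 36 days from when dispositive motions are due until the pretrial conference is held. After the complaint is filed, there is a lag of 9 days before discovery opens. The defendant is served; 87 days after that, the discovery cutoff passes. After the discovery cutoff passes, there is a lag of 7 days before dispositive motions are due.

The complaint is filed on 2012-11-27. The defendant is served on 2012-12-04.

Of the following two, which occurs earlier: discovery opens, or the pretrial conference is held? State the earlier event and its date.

Discovery opens — 2012-12-06

The complaint is filed: Nov 27, 2012.
Discovery opens: Nov 27, 2012 + 9 days = Dec 6, 2012.
The defendant is served: Dec 4, 2012.
The discovery cutoff passes: Dec 4, 2012 + 87 days = Mar 1, 2013.
Dispositive motions are due: Mar 1, 2013 + 7 days = Mar 8, 2013.
The pretrial conference is held: Mar 8, 2013 + 36 days = Apr 13, 2013.
Comparing: discovery opens on Dec 6, 2012 vs the pretrial conference is held on Apr 13, 2013. Earlier: discovery opens.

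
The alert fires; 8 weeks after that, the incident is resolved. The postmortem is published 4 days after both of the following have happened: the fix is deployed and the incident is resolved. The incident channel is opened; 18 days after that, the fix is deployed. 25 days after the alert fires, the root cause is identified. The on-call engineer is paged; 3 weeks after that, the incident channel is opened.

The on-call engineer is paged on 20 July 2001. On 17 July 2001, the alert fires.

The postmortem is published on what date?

The on-call engineer is paged: Jul 20, 2001.
The incident channel is opened: Jul 20, 2001 + 3 weeks = Aug 10, 2001.
The fix is deployed: Aug 10, 2001 + 18 days = Aug 28, 2001.
The alert fires: Jul 17, 2001.
The incident is resolved: Jul 17, 2001 + 8 weeks = Sep 11, 2001.
Both prerequisites met — the fix is deployed (Aug 28, 2001), the incident is resolved (Sep 11, 2001); the later is Sep 11, 2001.
The postmortem is published: Sep 11, 2001 + 4 days = Sep 15, 2001.

15 September 2001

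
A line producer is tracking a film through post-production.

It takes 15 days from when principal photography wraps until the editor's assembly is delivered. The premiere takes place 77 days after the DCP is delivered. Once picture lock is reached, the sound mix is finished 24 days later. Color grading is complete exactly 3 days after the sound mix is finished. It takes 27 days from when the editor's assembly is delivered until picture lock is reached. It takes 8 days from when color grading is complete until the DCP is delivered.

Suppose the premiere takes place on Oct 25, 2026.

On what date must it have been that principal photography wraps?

The premiere takes place: Oct 25, 2026.
The DCP is delivered: Oct 25, 2026 − 77 days = Aug 9, 2026.
Color grading is complete: Aug 9, 2026 − 8 days = Aug 1, 2026.
The sound mix is finished: Aug 1, 2026 − 3 days = Jul 29, 2026.
Picture lock is reached: Jul 29, 2026 − 24 days = Jul 5, 2026.
The editor's assembly is delivered: Jul 5, 2026 − 27 days = Jun 8, 2026.
Principal photography wraps: Jun 8, 2026 − 15 days = May 24, 2026.

May 24, 2026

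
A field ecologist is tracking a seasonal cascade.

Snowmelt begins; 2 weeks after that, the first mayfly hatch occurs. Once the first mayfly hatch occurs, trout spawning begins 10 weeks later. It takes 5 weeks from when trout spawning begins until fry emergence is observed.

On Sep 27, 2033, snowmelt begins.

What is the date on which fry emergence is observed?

Jan 24, 2034

Snowmelt begins: Sep 27, 2033.
The first mayfly hatch occurs: Sep 27, 2033 + 2 weeks = Oct 11, 2033.
Trout spawning begins: Oct 11, 2033 + 10 weeks = Dec 20, 2033.
Fry emergence is observed: Dec 20, 2033 + 5 weeks = Jan 24, 2034.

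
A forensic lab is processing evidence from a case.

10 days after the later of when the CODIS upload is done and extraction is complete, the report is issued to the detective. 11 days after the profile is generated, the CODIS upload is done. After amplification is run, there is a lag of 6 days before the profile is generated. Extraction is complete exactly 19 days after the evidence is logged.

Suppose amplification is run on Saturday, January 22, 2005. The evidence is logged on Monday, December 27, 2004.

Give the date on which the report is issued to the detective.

Friday, February 18, 2005

Amplification is run: Jan 22, 2005.
The profile is generated: Jan 22, 2005 + 6 days = Jan 28, 2005.
The CODIS upload is done: Jan 28, 2005 + 11 days = Feb 8, 2005.
The evidence is logged: Dec 27, 2004.
Extraction is complete: Dec 27, 2004 + 19 days = Jan 15, 2005.
Both prerequisites met — the CODIS upload is done (Feb 8, 2005), extraction is complete (Jan 15, 2005); the later is Feb 8, 2005.
The report is issued to the detective: Feb 8, 2005 + 10 days = Feb 18, 2005.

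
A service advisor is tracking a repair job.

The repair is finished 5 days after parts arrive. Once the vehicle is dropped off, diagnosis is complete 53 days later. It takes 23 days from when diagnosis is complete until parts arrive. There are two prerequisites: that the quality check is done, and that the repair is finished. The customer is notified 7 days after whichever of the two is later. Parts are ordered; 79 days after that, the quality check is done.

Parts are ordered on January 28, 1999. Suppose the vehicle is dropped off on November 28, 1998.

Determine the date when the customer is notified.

Parts are ordered: Jan 28, 1999.
The quality check is done: Jan 28, 1999 + 79 days = Apr 17, 1999.
The vehicle is dropped off: Nov 28, 1998.
Diagnosis is complete: Nov 28, 1998 + 53 days = Jan 20, 1999.
Parts arrive: Jan 20, 1999 + 23 days = Feb 12, 1999.
The repair is finished: Feb 12, 1999 + 5 days = Feb 17, 1999.
Both prerequisites met — the quality check is done (Apr 17, 1999), the repair is finished (Feb 17, 1999); the later is Apr 17, 1999.
The customer is notified: Apr 17, 1999 + 7 days = Apr 24, 1999.

April 24, 1999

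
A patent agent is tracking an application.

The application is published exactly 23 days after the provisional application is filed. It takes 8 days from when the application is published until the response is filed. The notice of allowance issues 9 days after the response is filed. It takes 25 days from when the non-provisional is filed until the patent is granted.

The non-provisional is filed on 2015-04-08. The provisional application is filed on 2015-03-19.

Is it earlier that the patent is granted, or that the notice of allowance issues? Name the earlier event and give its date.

The notice of allowance issues — 2015-04-28

The non-provisional is filed: Apr 8, 2015.
The patent is granted: Apr 8, 2015 + 25 days = May 3, 2015.
The provisional application is filed: Mar 19, 2015.
The application is published: Mar 19, 2015 + 23 days = Apr 11, 2015.
The response is filed: Apr 11, 2015 + 8 days = Apr 19, 2015.
The notice of allowance issues: Apr 19, 2015 + 9 days = Apr 28, 2015.
Comparing: the patent is granted on May 3, 2015 vs the notice of allowance issues on Apr 28, 2015. Earlier: the notice of allowance issues.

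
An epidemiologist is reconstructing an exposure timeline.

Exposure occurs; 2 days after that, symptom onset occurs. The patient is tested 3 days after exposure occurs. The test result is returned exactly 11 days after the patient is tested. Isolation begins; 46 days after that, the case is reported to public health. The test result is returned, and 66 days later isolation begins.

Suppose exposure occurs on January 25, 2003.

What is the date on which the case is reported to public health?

May 31, 2003

Exposure occurs: Jan 25, 2003.
The patient is tested: Jan 25, 2003 + 3 days = Jan 28, 2003.
The test result is returned: Jan 28, 2003 + 11 days = Feb 8, 2003.
Isolation begins: Feb 8, 2003 + 66 days = Apr 15, 2003.
The case is reported to public health: Apr 15, 2003 + 46 days = May 31, 2003.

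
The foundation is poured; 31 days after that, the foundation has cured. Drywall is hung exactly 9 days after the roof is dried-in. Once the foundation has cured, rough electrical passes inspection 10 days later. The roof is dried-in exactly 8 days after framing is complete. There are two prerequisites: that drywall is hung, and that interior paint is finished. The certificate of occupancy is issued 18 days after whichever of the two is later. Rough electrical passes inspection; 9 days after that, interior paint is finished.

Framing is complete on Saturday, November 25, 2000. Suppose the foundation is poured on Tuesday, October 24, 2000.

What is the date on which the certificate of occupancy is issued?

Sunday, December 31, 2000

Framing is complete: Nov 25, 2000.
The roof is dried-in: Nov 25, 2000 + 8 days = Dec 3, 2000.
Drywall is hung: Dec 3, 2000 + 9 days = Dec 12, 2000.
The foundation is poured: Oct 24, 2000.
The foundation has cured: Oct 24, 2000 + 31 days = Nov 24, 2000.
Rough electrical passes inspection: Nov 24, 2000 + 10 days = Dec 4, 2000.
Interior paint is finished: Dec 4, 2000 + 9 days = Dec 13, 2000.
Both prerequisites met — drywall is hung (Dec 12, 2000), interior paint is finished (Dec 13, 2000); the later is Dec 13, 2000.
The certificate of occupancy is issued: Dec 13, 2000 + 18 days = Dec 31, 2000.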